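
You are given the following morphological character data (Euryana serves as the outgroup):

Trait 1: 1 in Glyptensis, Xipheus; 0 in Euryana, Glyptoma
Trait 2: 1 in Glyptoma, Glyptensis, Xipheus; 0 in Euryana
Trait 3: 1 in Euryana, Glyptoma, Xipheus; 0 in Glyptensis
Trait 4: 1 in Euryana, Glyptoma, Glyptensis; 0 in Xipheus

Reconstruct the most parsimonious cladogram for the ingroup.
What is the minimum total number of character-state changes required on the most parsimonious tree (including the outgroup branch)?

4

Character polarity is set by the outgroup: the derived state is whichever differs from the outgroup's state, so for Trait 3, Trait 4 the derived state is '0', and for the remaining characters it is '1'.
Trait 1 (derived state '1') is shared by Glyptensis and Xipheus — a synapomorphy uniting that clade.
All ingroup taxa share the derived state '1' for Trait 2; it defines the ingroup but does not resolve relationships within it.
Trait 3 (derived state '0') is unique to Glyptensis (autapomorphy; uninformative for grouping).
Trait 4: derived state '0' in Xipheus only — an autapomorphy, so it tells us nothing about relationships among taxa.
Most parsimonious ingroup topology: (Glyptoma,(Glyptensis,Xipheus)).
Changes per character on this tree: Trait 1: 1; Trait 2: 1; Trait 3: 1; Trait 4: 1.
Total = 4.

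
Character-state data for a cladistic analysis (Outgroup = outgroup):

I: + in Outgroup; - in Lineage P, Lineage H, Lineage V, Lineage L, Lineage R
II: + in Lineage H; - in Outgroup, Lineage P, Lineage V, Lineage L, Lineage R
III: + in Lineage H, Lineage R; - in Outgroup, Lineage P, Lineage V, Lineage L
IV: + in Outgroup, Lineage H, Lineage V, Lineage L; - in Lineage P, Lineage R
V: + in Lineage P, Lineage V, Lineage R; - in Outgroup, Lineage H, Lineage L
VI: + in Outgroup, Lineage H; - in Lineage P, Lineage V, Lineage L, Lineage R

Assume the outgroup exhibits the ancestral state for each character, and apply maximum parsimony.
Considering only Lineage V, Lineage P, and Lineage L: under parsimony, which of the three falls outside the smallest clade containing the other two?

Character polarity is set by the outgroup: the derived state is whichever differs from the outgroup's state, so for I, IV, VI the derived state is '-', and for the remaining characters it is '+'.
I (derived state '-') is shared by all ingroup taxa — unites the whole ingroup.
II (derived state '+') is unique to Lineage H (autapomorphy; uninformative for grouping).
III groups Lineage H and Lineage R, which is incompatible with the clades supported by the remaining characters; treating it as convergent (homoplasy) costs fewer steps than any alternative tree.
Only Lineage P and Lineage R show the derived state '-' for IV, supporting them as a clade.
V: derived state '+' in Lineage P, Lineage R, and Lineage V only — synapomorphy for {Lineage P, Lineage R, Lineage V}.
VI (derived state '-') is shared by Lineage L, Lineage P, Lineage R, and Lineage V — a synapomorphy uniting that clade.
Most parsimonious ingroup topology: ((((Lineage P,Lineage R),Lineage V),Lineage L),Lineage H).
Lineage V and Lineage P share a more recent common ancestor with each other than either does with Lineage L, so Lineage L is the least closely related of the three.

Lineage L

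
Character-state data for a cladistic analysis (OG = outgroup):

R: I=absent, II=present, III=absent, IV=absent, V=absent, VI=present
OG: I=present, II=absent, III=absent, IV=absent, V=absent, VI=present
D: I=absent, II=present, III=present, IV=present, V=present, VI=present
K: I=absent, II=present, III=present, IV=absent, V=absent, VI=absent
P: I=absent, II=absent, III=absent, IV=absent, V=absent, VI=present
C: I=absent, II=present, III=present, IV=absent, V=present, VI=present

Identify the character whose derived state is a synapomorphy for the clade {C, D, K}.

III

Character polarity is set by the outgroup: the derived state is whichever differs from the outgroup's state, so for I, VI the derived state is 'absent', and for the remaining characters it is 'present'.
All ingroup taxa share the derived state 'absent' for I; it defines the ingroup but does not resolve relationships within it.
Only C, D, K, and R show the derived state 'present' for II, supporting them as a clade.
III: derived state 'present' in C, D, and K only — synapomorphy for {C, D, K}.
IV (derived state 'present') is unique to D (autapomorphy; uninformative for grouping).
V (derived state 'present') is shared by C and D — a synapomorphy uniting that clade.
VI: derived state 'absent' in K only — an autapomorphy, so it tells us nothing about relationships among taxa.
Most parsimonious ingroup topology: (P,(R,((D,C),K))).
The clade {C, D, K} is supported by III: its derived state 'present' occurs in exactly those taxa and in no other taxon (including the outgroup).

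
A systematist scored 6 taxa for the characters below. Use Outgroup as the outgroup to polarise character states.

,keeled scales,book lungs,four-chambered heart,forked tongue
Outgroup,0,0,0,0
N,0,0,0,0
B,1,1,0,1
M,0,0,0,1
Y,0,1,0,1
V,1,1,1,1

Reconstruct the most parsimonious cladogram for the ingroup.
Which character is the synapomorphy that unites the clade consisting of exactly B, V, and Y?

The outgroup has state '0' for every character, so '1' is the derived state throughout.
Only B and V show the derived state '1' for keeled scales, supporting them as a clade.
book lungs (derived state '1') is shared by B, V, and Y — a synapomorphy uniting that clade.
four-chambered heart (derived state '1') is unique to V (autapomorphy; uninformative for grouping).
Only B, M, V, and Y show the derived state '1' for forked tongue, supporting them as a clade.
Most parsimonious ingroup topology: (N,(((B,V),Y),M)).
The clade {B, V, Y} is supported by book lungs: its derived state '1' occurs in exactly those taxa and in no other taxon (including the outgroup).

book lungs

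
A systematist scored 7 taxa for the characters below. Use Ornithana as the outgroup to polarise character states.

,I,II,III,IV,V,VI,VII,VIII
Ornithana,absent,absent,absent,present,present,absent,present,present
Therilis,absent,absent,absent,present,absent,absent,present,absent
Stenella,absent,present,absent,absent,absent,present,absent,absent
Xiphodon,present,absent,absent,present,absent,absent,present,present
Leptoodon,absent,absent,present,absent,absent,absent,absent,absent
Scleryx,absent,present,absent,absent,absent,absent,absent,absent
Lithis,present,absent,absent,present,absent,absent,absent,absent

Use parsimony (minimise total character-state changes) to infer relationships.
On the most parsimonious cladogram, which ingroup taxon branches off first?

Character polarity is set by the outgroup: the derived state is whichever differs from the outgroup's state, so for IV, V, VII, VIII the derived state is 'absent', and for the remaining characters it is 'present'.
I groups Lithis and Xiphodon, which is incompatible with the clades supported by the remaining characters; treating it as convergent (homoplasy) costs fewer steps than any alternative tree.
II: derived state 'present' in Scleryx and Stenella only — synapomorphy for {Scleryx, Stenella}.
III: derived state 'present' in Leptoodon only — an autapomorphy, so it tells us nothing about relationships among taxa.
Only Leptoodon, Scleryx, and Stenella show the derived state 'absent' for IV, supporting them as a clade.
V (derived state 'absent') is shared by all ingroup taxa — unites the whole ingroup.
VI (derived state 'present') is unique to Stenella (autapomorphy; uninformative for grouping).
VII: derived state 'absent' in Leptoodon, Lithis, Scleryx, and Stenella only — synapomorphy for {Leptoodon, Lithis, Scleryx, Stenella}.
VIII (derived state 'absent') is shared by Leptoodon, Lithis, Scleryx, Stenella, and Therilis — a synapomorphy uniting that clade.
Most parsimonious ingroup topology: ((Therilis,(((Stenella,Scleryx),Leptoodon),Lithis)),Xiphodon).
Xiphodon is sister to the clade containing all other ingroup taxa, so it is the earliest-diverging (most basal) ingroup lineage.

Xiphodon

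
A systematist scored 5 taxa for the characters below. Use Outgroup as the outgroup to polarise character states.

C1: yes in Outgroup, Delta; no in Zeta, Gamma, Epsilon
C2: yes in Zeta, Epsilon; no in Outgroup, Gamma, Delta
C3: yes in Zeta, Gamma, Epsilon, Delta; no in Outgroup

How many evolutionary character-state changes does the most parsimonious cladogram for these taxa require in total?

3

Character polarity is set by the outgroup: the derived state is whichever differs from the outgroup's state, so for C1 the derived state is 'no', and for the remaining characters it is 'yes'.
Only Epsilon, Gamma, and Zeta show the derived state 'no' for C1, supporting them as a clade.
C2: derived state 'yes' in Epsilon and Zeta only — synapomorphy for {Epsilon, Zeta}.
C3 (derived state 'yes') is shared by all ingroup taxa — unites the whole ingroup.
Most parsimonious ingroup topology: (((Zeta,Epsilon),Gamma),Delta).
Changes per character on this tree: C1: 1; C2: 1; C3: 1.
Total = 3.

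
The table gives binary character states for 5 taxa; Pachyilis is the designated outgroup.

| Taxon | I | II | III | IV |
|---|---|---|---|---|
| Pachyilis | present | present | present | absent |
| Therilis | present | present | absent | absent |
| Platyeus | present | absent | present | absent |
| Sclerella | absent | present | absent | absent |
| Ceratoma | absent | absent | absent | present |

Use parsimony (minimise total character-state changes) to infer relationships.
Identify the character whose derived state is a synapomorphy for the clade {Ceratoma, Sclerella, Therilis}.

III

Character polarity is set by the outgroup: the derived state is whichever differs from the outgroup's state, so for I, II, III the derived state is 'absent', and for the remaining characters it is 'present'.
I: derived state 'absent' in Ceratoma and Sclerella only — synapomorphy for {Ceratoma, Sclerella}.
II groups Ceratoma and Platyeus, which is incompatible with the clades supported by the remaining characters; treating it as convergent (homoplasy) costs fewer steps than any alternative tree.
Only Ceratoma, Sclerella, and Therilis show the derived state 'absent' for III, supporting them as a clade.
IV: derived state 'present' in Ceratoma only — an autapomorphy, so it tells us nothing about relationships among taxa.
Most parsimonious ingroup topology: (((Sclerella,Ceratoma),Therilis),Platyeus).
The clade {Ceratoma, Sclerella, Therilis} is supported by III: its derived state 'absent' occurs in exactly those taxa and in no other taxon (including the outgroup).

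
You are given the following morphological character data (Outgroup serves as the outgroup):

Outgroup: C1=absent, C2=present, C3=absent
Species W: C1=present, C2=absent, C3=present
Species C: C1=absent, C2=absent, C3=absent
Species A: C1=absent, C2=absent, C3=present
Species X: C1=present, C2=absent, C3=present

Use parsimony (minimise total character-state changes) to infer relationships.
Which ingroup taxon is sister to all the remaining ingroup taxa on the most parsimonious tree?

Character polarity is set by the outgroup: the derived state is whichever differs from the outgroup's state, so for C2 the derived state is 'absent', and for the remaining characters it is 'present'.
C1: derived state 'present' in Species W and Species X only — synapomorphy for {Species W, Species X}.
All ingroup taxa share the derived state 'absent' for C2; it defines the ingroup but does not resolve relationships within it.
Only Species A, Species W, and Species X show the derived state 'present' for C3, supporting them as a clade.
Most parsimonious ingroup topology: (((Species W,Species X),Species A),Species C).
Species C is sister to the clade containing all other ingroup taxa, so it is the earliest-diverging (most basal) ingroup lineage.

Species C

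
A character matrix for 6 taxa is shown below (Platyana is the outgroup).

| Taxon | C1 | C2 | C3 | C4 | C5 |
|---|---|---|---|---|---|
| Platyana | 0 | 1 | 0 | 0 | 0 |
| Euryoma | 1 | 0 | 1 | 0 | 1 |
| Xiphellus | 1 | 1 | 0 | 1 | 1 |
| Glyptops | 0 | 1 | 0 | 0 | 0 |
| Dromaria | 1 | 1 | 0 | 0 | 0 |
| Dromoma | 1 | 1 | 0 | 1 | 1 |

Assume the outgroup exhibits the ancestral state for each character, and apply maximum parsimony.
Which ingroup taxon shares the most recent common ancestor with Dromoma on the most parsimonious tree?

Character polarity is set by the outgroup: the derived state is whichever differs from the outgroup's state, so for C2 the derived state is '0', and for the remaining characters it is '1'.
Only Dromaria, Dromoma, Euryoma, and Xiphellus show the derived state '1' for C1, supporting them as a clade.
C2 (derived state '0') is unique to Euryoma (autapomorphy; uninformative for grouping).
C3: derived state '1' in Euryoma only — an autapomorphy, so it tells us nothing about relationships among taxa.
C4: derived state '1' in Dromoma and Xiphellus only — synapomorphy for {Dromoma, Xiphellus}.
Only Dromoma, Euryoma, and Xiphellus show the derived state '1' for C5, supporting them as a clade.
Most parsimonious ingroup topology: (((Euryoma,(Xiphellus,Dromoma)),Dromaria),Glyptops).
Dromoma and Xiphellus form a cherry on this tree, so they are sister taxa.

Xiphellus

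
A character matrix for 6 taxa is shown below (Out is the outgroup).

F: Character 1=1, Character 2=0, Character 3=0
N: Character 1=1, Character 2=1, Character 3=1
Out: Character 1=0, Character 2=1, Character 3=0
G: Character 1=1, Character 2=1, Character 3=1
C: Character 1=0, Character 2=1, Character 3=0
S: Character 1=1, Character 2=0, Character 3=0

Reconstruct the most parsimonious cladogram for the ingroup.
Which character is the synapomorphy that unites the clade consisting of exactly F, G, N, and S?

Character polarity is set by the outgroup: the derived state is whichever differs from the outgroup's state, so for Character 2 the derived state is '0', and for the remaining characters it is '1'.
Only F, G, N, and S show the derived state '1' for Character 1, supporting them as a clade.
Character 2 (derived state '0') is shared by F and S — a synapomorphy uniting that clade.
Only G and N show the derived state '1' for Character 3, supporting them as a clade.
Most parsimonious ingroup topology: (C,((F,S),(N,G))).
The clade {F, G, N, S} is supported by Character 1: its derived state '1' occurs in exactly those taxa and in no other taxon (including the outgroup).

Character 1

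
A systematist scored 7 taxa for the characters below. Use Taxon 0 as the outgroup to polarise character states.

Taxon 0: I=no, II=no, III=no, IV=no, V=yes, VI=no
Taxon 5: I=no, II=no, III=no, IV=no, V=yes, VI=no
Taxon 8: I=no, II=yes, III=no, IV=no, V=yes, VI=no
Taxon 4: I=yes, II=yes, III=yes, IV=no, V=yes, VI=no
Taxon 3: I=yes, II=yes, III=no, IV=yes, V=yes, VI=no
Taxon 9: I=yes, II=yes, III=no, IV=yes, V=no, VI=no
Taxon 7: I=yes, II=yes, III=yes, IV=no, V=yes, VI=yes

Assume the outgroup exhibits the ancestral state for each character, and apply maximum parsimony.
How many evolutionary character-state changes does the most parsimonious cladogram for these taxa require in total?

Character polarity is set by the outgroup: the derived state is whichever differs from the outgroup's state, so for V the derived state is 'no', and for the remaining characters it is 'yes'.
I (derived state 'yes') is shared by Taxon 3, Taxon 4, Taxon 7, and Taxon 9 — a synapomorphy uniting that clade.
Only Taxon 3, Taxon 4, Taxon 7, Taxon 8, and Taxon 9 show the derived state 'yes' for II, supporting them as a clade.
III: derived state 'yes' in Taxon 4 and Taxon 7 only — synapomorphy for {Taxon 4, Taxon 7}.
Only Taxon 3 and Taxon 9 show the derived state 'yes' for IV, supporting them as a clade.
V: derived state 'no' in Taxon 9 only — an autapomorphy, so it tells us nothing about relationships among taxa.
VI (derived state 'yes') is unique to Taxon 7 (autapomorphy; uninformative for grouping).
Most parsimonious ingroup topology: (Taxon 5,(Taxon 8,((Taxon 9,Taxon 3),(Taxon 7,Taxon 4)))).
Changes per character on this tree: I: 1; II: 1; III: 1; IV: 1; V: 1; VI: 1.
Total = 6.

6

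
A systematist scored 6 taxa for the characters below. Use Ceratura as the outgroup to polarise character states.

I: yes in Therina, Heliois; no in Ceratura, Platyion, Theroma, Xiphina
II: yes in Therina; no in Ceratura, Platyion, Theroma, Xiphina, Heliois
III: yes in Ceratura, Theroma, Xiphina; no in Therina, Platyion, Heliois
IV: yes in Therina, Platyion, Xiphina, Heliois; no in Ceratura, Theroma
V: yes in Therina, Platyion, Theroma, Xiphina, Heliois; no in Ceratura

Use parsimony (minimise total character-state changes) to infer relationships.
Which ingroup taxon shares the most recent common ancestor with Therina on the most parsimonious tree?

Character polarity is set by the outgroup: the derived state is whichever differs from the outgroup's state, so for III the derived state is 'no', and for the remaining characters it is 'yes'.
Only Heliois and Therina show the derived state 'yes' for I, supporting them as a clade.
II: derived state 'yes' in Therina only — an autapomorphy, so it tells us nothing about relationships among taxa.
III (derived state 'no') is shared by Heliois, Platyion, and Therina — a synapomorphy uniting that clade.
IV: derived state 'yes' in Heliois, Platyion, Therina, and Xiphina only — synapomorphy for {Heliois, Platyion, Therina, Xiphina}.
All ingroup taxa share the derived state 'yes' for V; it defines the ingroup but does not resolve relationships within it.
Most parsimonious ingroup topology: ((((Therina,Heliois),Platyion),Xiphina),Theroma).
Therina and Heliois form a cherry on this tree, so they are sister taxa.

Heliois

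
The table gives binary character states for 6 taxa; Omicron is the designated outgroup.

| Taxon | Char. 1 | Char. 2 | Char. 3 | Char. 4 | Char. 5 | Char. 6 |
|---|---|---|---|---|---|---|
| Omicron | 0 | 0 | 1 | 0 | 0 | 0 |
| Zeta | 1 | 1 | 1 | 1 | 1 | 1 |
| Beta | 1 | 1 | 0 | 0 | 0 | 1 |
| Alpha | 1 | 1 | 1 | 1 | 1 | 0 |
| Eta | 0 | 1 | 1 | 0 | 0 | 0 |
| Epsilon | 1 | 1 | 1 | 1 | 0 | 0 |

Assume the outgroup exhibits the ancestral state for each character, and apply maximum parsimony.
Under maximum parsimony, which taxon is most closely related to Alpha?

Character polarity is set by the outgroup: the derived state is whichever differs from the outgroup's state, so for Char. 3 the derived state is '0', and for the remaining characters it is '1'.
Char. 1: derived state '1' in Alpha, Beta, Epsilon, and Zeta only — synapomorphy for {Alpha, Beta, Epsilon, Zeta}.
All ingroup taxa share the derived state '1' for Char. 2; it defines the ingroup but does not resolve relationships within it.
Char. 3: derived state '0' in Beta only — an autapomorphy, so it tells us nothing about relationships among taxa.
Char. 4: derived state '1' in Alpha, Epsilon, and Zeta only — synapomorphy for {Alpha, Epsilon, Zeta}.
Char. 5: derived state '1' in Alpha and Zeta only — synapomorphy for {Alpha, Zeta}.
Char. 6 groups Beta and Zeta, which is incompatible with the clades supported by the remaining characters; treating it as convergent (homoplasy) costs fewer steps than any alternative tree.
Most parsimonious ingroup topology: ((((Zeta,Alpha),Epsilon),Beta),Eta).
Alpha and Zeta form a cherry on this tree, so they are sister taxa.

Zeta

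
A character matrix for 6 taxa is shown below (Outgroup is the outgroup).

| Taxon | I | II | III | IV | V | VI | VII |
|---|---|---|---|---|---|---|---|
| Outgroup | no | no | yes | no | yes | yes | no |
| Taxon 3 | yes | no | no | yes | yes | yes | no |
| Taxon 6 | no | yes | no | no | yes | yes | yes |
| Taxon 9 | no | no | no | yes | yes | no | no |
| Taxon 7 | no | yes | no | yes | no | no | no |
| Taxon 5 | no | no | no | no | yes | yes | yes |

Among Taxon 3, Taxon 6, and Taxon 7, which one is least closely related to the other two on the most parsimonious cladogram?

Character polarity is set by the outgroup: the derived state is whichever differs from the outgroup's state, so for III, V, VI the derived state is 'no', and for the remaining characters it is 'yes'.
I: derived state 'yes' in Taxon 3 only — an autapomorphy, so it tells us nothing about relationships among taxa.
II (state 'yes') occurs in Taxon 6 and Taxon 7 but conflicts with the nesting implied by the other characters — most parsimoniously interpreted as homoplasy.
III (derived state 'no') is shared by all ingroup taxa — unites the whole ingroup.
IV: derived state 'yes' in Taxon 3, Taxon 7, and Taxon 9 only — synapomorphy for {Taxon 3, Taxon 7, Taxon 9}.
V: derived state 'no' in Taxon 7 only — an autapomorphy, so it tells us nothing about relationships among taxa.
Only Taxon 7 and Taxon 9 show the derived state 'no' for VI, supporting them as a clade.
Only Taxon 5 and Taxon 6 show the derived state 'yes' for VII, supporting them as a clade.
Most parsimonious ingroup topology: ((Taxon 3,(Taxon 9,Taxon 7)),(Taxon 6,Taxon 5)).
Taxon 7 and Taxon 3 share a more recent common ancestor with each other than either does with Taxon 6, so Taxon 6 is the least closely related of the three.

Taxon 6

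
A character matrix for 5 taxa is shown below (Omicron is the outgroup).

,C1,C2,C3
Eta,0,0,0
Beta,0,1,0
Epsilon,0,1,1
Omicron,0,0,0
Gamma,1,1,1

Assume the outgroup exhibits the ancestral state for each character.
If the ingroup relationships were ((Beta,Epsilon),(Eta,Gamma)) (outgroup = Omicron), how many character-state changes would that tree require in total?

Map each character onto ((Beta,Epsilon),(Eta,Gamma)) (rooted by Omicron) and count the minimum state changes it requires (Fitch parsimony):
C1: 1; C2: 2; C3: 2.
Total tree length = 5.

5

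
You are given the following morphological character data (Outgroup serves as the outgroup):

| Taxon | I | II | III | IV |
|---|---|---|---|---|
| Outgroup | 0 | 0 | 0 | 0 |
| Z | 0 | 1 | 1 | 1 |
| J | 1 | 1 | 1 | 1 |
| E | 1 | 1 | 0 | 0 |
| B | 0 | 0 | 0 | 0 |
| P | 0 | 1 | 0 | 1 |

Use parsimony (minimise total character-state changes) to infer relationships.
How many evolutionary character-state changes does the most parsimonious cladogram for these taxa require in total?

The outgroup has state '0' for every character, so '1' is the derived state throughout.
I (state '1') occurs in E and J but conflicts with the nesting implied by the other characters — most parsimoniously interpreted as homoplasy.
Only E, J, P, and Z show the derived state '1' for II, supporting them as a clade.
III: derived state '1' in J and Z only — synapomorphy for {J, Z}.
Only J, P, and Z show the derived state '1' for IV, supporting them as a clade.
Most parsimonious ingroup topology: ((((Z,J),P),E),B).
Changes per character on this tree: I: 2; II: 1; III: 1; IV: 1.
Total = 5.

5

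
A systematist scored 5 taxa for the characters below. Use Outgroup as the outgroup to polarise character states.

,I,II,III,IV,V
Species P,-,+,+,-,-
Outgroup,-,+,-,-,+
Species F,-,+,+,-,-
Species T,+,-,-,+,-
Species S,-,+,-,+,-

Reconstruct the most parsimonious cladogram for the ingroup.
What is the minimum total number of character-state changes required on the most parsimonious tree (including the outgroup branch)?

5

Character polarity is set by the outgroup: the derived state is whichever differs from the outgroup's state, so for II, V the derived state is '-', and for the remaining characters it is '+'.
I: derived state '+' in Species T only — an autapomorphy, so it tells us nothing about relationships among taxa.
II: derived state '-' in Species T only — an autapomorphy, so it tells us nothing about relationships among taxa.
III (derived state '+') is shared by Species F and Species P — a synapomorphy uniting that clade.
IV (derived state '+') is shared by Species S and Species T — a synapomorphy uniting that clade.
All ingroup taxa share the derived state '-' for V; it defines the ingroup but does not resolve relationships within it.
Most parsimonious ingroup topology: ((Species F,Species P),(Species T,Species S)).
Changes per character on this tree: I: 1; II: 1; III: 1; IV: 1; V: 1.
Total = 5.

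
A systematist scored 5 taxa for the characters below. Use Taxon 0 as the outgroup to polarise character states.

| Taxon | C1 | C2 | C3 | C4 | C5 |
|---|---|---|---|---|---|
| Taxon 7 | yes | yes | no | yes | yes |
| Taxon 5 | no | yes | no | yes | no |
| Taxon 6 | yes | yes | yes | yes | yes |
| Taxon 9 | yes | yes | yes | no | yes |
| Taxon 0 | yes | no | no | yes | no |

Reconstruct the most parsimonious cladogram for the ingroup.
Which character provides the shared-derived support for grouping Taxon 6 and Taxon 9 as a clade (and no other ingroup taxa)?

C3

Character polarity is set by the outgroup: the derived state is whichever differs from the outgroup's state, so for C1, C4 the derived state is 'no', and for the remaining characters it is 'yes'.
C1: derived state 'no' in Taxon 5 only — an autapomorphy, so it tells us nothing about relationships among taxa.
C2 (derived state 'yes') is shared by all ingroup taxa — unites the whole ingroup.
C3: derived state 'yes' in Taxon 6 and Taxon 9 only — synapomorphy for {Taxon 6, Taxon 9}.
C4: derived state 'no' in Taxon 9 only — an autapomorphy, so it tells us nothing about relationships among taxa.
C5 (derived state 'yes') is shared by Taxon 6, Taxon 7, and Taxon 9 — a synapomorphy uniting that clade.
Most parsimonious ingroup topology: (((Taxon 6,Taxon 9),Taxon 7),Taxon 5).
The clade {Taxon 6, Taxon 9} is supported by C3: its derived state 'yes' occurs in exactly those taxa and in no other taxon (including the outgroup).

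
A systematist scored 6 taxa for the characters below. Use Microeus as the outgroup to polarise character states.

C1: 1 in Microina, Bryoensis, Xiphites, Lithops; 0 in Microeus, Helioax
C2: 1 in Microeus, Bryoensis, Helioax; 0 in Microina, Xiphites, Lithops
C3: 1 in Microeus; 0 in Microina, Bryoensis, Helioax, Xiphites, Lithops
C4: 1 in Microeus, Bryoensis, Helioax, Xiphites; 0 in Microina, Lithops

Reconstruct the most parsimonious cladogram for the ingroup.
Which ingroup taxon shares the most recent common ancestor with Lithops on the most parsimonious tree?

Microina

Character polarity is set by the outgroup: the derived state is whichever differs from the outgroup's state, so for C2, C3, C4 the derived state is '0', and for the remaining characters it is '1'.
C1: derived state '1' in Bryoensis, Lithops, Microina, and Xiphites only — synapomorphy for {Bryoensis, Lithops, Microina, Xiphites}.
C2 (derived state '0') is shared by Lithops, Microina, and Xiphites — a synapomorphy uniting that clade.
All ingroup taxa share the derived state '0' for C3; it defines the ingroup but does not resolve relationships within it.
Only Lithops and Microina show the derived state '0' for C4, supporting them as a clade.
Most parsimonious ingroup topology: ((((Microina,Lithops),Xiphites),Bryoensis),Helioax).
Lithops and Microina form a cherry on this tree, so they are sister taxa.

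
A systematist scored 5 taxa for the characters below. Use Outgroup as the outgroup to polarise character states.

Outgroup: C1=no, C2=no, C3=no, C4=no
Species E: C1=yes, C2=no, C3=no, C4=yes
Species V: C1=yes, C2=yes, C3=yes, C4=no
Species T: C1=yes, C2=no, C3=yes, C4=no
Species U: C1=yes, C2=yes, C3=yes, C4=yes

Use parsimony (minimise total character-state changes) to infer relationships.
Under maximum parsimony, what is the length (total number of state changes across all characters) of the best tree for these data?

The outgroup has state 'no' for every character, so 'yes' is the derived state throughout.
All ingroup taxa share the derived state 'yes' for C1; it defines the ingroup but does not resolve relationships within it.
C2 (derived state 'yes') is shared by Species U and Species V — a synapomorphy uniting that clade.
C3: derived state 'yes' in Species T, Species U, and Species V only — synapomorphy for {Species T, Species U, Species V}.
C4 groups Species E and Species U, which is incompatible with the clades supported by the remaining characters; treating it as convergent (homoplasy) costs fewer steps than any alternative tree.
Most parsimonious ingroup topology: (Species E,((Species V,Species U),Species T)).
Changes per character on this tree: C1: 1; C2: 1; C3: 1; C4: 2.
Total = 5.

5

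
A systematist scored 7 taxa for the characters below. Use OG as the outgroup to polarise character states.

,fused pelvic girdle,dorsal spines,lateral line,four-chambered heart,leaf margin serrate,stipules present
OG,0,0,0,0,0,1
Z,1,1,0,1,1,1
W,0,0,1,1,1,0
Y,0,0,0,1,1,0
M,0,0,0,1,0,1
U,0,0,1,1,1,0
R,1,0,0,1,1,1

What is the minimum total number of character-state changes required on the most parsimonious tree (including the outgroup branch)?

6

Character polarity is set by the outgroup: the derived state is whichever differs from the outgroup's state, so for stipules present the derived state is '0', and for the remaining characters it is '1'.
fused pelvic girdle: derived state '1' in R and Z only — synapomorphy for {R, Z}.
dorsal spines (derived state '1') is unique to Z (autapomorphy; uninformative for grouping).
lateral line: derived state '1' in U and W only — synapomorphy for {U, W}.
four-chambered heart (derived state '1') is shared by all ingroup taxa — unites the whole ingroup.
leaf margin serrate: derived state '1' in R, U, W, Y, and Z only — synapomorphy for {R, U, W, Y, Z}.
stipules present: derived state '0' in U, W, and Y only — synapomorphy for {U, W, Y}.
Most parsimonious ingroup topology: (((Z,R),((W,U),Y)),M).
Changes per character on this tree: fused pelvic girdle: 1; dorsal spines: 1; lateral line: 1; four-chambered heart: 1; leaf margin serrate: 1; stipules present: 1.
Total = 6.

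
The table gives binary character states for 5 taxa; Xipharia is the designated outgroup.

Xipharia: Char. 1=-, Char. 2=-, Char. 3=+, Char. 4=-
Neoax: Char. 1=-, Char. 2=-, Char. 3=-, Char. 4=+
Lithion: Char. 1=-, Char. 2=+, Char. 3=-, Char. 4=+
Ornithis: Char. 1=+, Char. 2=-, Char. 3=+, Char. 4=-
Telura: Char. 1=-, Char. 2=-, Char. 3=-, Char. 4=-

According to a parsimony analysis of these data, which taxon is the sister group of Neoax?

Character polarity is set by the outgroup: the derived state is whichever differs from the outgroup's state, so for Char. 3 the derived state is '-', and for the remaining characters it is '+'.
Char. 1 (derived state '+') is unique to Ornithis (autapomorphy; uninformative for grouping).
Char. 2 (derived state '+') is unique to Lithion (autapomorphy; uninformative for grouping).
Only Lithion, Neoax, and Telura show the derived state '-' for Char. 3, supporting them as a clade.
Char. 4: derived state '+' in Lithion and Neoax only — synapomorphy for {Lithion, Neoax}.
Most parsimonious ingroup topology: (((Neoax,Lithion),Telura),Ornithis).
Neoax and Lithion form a cherry on this tree, so they are sister taxa.

Lithion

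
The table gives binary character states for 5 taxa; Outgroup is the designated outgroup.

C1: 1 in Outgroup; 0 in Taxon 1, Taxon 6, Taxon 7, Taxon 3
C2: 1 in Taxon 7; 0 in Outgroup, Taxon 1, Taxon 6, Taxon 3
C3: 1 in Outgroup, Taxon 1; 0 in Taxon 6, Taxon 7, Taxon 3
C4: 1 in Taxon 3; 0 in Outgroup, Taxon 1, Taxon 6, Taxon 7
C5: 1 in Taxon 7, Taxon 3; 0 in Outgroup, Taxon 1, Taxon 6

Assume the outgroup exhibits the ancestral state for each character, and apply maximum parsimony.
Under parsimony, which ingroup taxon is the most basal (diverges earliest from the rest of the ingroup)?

Taxon 1

Character polarity is set by the outgroup: the derived state is whichever differs from the outgroup's state, so for C1, C3 the derived state is '0', and for the remaining characters it is '1'.
C1 (derived state '0') is shared by all ingroup taxa — unites the whole ingroup.
C2: derived state '1' in Taxon 7 only — an autapomorphy, so it tells us nothing about relationships among taxa.
Only Taxon 3, Taxon 6, and Taxon 7 show the derived state '0' for C3, supporting them as a clade.
C4: derived state '1' in Taxon 3 only — an autapomorphy, so it tells us nothing about relationships among taxa.
C5 (derived state '1') is shared by Taxon 3 and Taxon 7 — a synapomorphy uniting that clade.
Most parsimonious ingroup topology: (Taxon 1,(Taxon 6,(Taxon 7,Taxon 3))).
Taxon 1 is sister to the clade containing all other ingroup taxa, so it is the earliest-diverging (most basal) ingroup lineage.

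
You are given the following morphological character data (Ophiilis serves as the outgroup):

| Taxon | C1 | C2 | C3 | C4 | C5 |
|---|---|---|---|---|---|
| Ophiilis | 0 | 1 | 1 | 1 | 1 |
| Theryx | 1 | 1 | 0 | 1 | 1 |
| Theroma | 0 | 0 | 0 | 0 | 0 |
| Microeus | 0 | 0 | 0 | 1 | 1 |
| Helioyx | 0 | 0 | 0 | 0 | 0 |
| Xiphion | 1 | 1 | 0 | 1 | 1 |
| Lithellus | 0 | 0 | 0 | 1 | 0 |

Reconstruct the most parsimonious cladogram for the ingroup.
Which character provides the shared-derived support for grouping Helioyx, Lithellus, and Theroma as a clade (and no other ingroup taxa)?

C5

Character polarity is set by the outgroup: the derived state is whichever differs from the outgroup's state, so for C2, C3, C4, C5 the derived state is '0', and for the remaining characters it is '1'.
C1 (derived state '1') is shared by Theryx and Xiphion — a synapomorphy uniting that clade.
Only Helioyx, Lithellus, Microeus, and Theroma show the derived state '0' for C2, supporting them as a clade.
All ingroup taxa share the derived state '0' for C3; it defines the ingroup but does not resolve relationships within it.
C4 (derived state '0') is shared by Helioyx and Theroma — a synapomorphy uniting that clade.
C5 (derived state '0') is shared by Helioyx, Lithellus, and Theroma — a synapomorphy uniting that clade.
Most parsimonious ingroup topology: ((Theryx,Xiphion),(((Theroma,Helioyx),Lithellus),Microeus)).
The clade {Helioyx, Lithellus, Theroma} is supported by C5: its derived state '0' occurs in exactly those taxa and in no other taxon (including the outgroup).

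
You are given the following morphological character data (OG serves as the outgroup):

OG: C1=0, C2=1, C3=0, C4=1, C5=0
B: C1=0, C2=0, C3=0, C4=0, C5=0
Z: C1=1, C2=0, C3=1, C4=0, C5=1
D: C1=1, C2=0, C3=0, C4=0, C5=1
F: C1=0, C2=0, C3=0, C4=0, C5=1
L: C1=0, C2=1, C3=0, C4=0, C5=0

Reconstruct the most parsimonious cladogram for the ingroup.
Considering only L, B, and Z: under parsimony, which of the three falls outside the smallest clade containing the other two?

Character polarity is set by the outgroup: the derived state is whichever differs from the outgroup's state, so for C2, C4 the derived state is '0', and for the remaining characters it is '1'.
C1 (derived state '1') is shared by D and Z — a synapomorphy uniting that clade.
C2 (derived state '0') is shared by B, D, F, and Z — a synapomorphy uniting that clade.
C3 (derived state '1') is unique to Z (autapomorphy; uninformative for grouping).
All ingroup taxa share the derived state '0' for C4; it defines the ingroup but does not resolve relationships within it.
Only D, F, and Z show the derived state '1' for C5, supporting them as a clade.
Most parsimonious ingroup topology: ((B,((Z,D),F)),L).
Z and B share a more recent common ancestor with each other than either does with L, so L is the least closely related of the three.

L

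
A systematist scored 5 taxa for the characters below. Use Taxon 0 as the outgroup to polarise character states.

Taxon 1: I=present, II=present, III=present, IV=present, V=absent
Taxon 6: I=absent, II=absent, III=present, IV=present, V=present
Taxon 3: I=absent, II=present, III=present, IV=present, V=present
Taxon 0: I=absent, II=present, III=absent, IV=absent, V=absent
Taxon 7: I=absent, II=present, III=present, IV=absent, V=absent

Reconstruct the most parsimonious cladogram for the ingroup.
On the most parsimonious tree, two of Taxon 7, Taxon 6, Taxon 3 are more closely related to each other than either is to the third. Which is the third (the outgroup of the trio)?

Character polarity is set by the outgroup: the derived state is whichever differs from the outgroup's state, so for II the derived state is 'absent', and for the remaining characters it is 'present'.
I: derived state 'present' in Taxon 1 only — an autapomorphy, so it tells us nothing about relationships among taxa.
II: derived state 'absent' in Taxon 6 only — an autapomorphy, so it tells us nothing about relationships among taxa.
III (derived state 'present') is shared by all ingroup taxa — unites the whole ingroup.
IV: derived state 'present' in Taxon 1, Taxon 3, and Taxon 6 only — synapomorphy for {Taxon 1, Taxon 3, Taxon 6}.
Only Taxon 3 and Taxon 6 show the derived state 'present' for V, supporting them as a clade.
Most parsimonious ingroup topology: (((Taxon 6,Taxon 3),Taxon 1),Taxon 7).
Taxon 3 and Taxon 6 share a more recent common ancestor with each other than either does with Taxon 7, so Taxon 7 is the least closely related of the three.

Taxon 7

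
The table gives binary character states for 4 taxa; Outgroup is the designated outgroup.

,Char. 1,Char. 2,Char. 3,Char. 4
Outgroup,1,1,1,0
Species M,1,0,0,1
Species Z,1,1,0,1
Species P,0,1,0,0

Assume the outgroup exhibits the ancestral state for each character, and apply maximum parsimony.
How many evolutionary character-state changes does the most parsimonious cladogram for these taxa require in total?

Character polarity is set by the outgroup: the derived state is whichever differs from the outgroup's state, so for Char. 1, Char. 2, Char. 3 the derived state is '0', and for the remaining characters it is '1'.
Char. 1: derived state '0' in Species P only — an autapomorphy, so it tells us nothing about relationships among taxa.
Char. 2 (derived state '0') is unique to Species M (autapomorphy; uninformative for grouping).
Char. 3 (derived state '0') is shared by all ingroup taxa — unites the whole ingroup.
Only Species M and Species Z show the derived state '1' for Char. 4, supporting them as a clade.
Most parsimonious ingroup topology: ((Species M,Species Z),Species P).
Changes per character on this tree: Char. 1: 1; Char. 2: 1; Char. 3: 1; Char. 4: 1.
Total = 4.

4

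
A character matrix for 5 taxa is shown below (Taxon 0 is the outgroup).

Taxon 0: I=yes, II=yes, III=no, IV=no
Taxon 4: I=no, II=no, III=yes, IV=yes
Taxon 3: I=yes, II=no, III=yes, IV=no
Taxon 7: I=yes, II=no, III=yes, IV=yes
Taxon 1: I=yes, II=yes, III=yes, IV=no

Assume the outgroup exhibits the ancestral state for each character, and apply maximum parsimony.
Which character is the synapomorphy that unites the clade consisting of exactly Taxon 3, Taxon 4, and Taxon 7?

II

Character polarity is set by the outgroup: the derived state is whichever differs from the outgroup's state, so for I, II the derived state is 'no', and for the remaining characters it is 'yes'.
I: derived state 'no' in Taxon 4 only — an autapomorphy, so it tells us nothing about relationships among taxa.
II (derived state 'no') is shared by Taxon 3, Taxon 4, and Taxon 7 — a synapomorphy uniting that clade.
All ingroup taxa share the derived state 'yes' for III; it defines the ingroup but does not resolve relationships within it.
IV: derived state 'yes' in Taxon 4 and Taxon 7 only — synapomorphy for {Taxon 4, Taxon 7}.
Most parsimonious ingroup topology: (((Taxon 4,Taxon 7),Taxon 3),Taxon 1).
The clade {Taxon 3, Taxon 4, Taxon 7} is supported by II: its derived state 'no' occurs in exactly those taxa and in no other taxon (including the outgroup).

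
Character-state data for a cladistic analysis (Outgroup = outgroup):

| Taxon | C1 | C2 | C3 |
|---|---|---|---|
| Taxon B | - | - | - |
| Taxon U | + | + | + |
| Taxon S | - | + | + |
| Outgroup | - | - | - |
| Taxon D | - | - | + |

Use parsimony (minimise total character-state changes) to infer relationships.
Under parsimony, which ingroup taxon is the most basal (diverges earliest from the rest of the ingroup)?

Taxon B

The outgroup has state '-' for every character, so '+' is the derived state throughout.
C1 (derived state '+') is unique to Taxon U (autapomorphy; uninformative for grouping).
Only Taxon S and Taxon U show the derived state '+' for C2, supporting them as a clade.
C3: derived state '+' in Taxon D, Taxon S, and Taxon U only — synapomorphy for {Taxon D, Taxon S, Taxon U}.
Most parsimonious ingroup topology: ((Taxon D,(Taxon S,Taxon U)),Taxon B).
Taxon B is sister to the clade containing all other ingroup taxa, so it is the earliest-diverging (most basal) ingroup lineage.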